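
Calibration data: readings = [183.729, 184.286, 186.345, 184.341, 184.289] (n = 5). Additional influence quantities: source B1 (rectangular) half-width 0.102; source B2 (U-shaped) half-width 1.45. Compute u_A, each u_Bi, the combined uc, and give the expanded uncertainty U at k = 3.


mean = (183.729 + 184.286 + 186.345 + 184.341 + 184.289) / 5 = 184.598
s = sqrt(sum((x - mean)^2)/(n-1)) = 1.0082217
u_A = s / sqrt(n) = 1.0082217 / sqrt(5) = 0.45089045
u_B1 = 0.102 / sqrt(3) = 0.058889727
u_B2 = 1.45 / sqrt(2) = 1.0253048
uc = sqrt(0.45089045^2 + 0.058889727^2 + 1.0253048^2) = 1.121615
U = k * uc = 3 * 1.121615
U = 3.3648

3.3648


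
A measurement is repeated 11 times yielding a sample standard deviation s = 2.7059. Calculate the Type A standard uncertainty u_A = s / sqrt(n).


u_A = s / sqrt(n)
u_A = 2.7059 / sqrt(11)
u_A = 2.7059 / 3.3166248
u_A = 0.8159

0.8159


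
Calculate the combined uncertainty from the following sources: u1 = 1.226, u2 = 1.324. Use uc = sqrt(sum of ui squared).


uc = sqrt(1.226^2 + 1.324^2)
uc = sqrt(3.256052)
uc = 1.8045

1.8045


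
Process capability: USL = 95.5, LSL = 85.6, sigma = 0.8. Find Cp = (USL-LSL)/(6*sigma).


Cp = (USL - LSL) / (6 * sigma)
= (95.5 - 85.6) / (6 * 0.8)
= 9.9000 / 4.8000
= 2.0625

2.0625


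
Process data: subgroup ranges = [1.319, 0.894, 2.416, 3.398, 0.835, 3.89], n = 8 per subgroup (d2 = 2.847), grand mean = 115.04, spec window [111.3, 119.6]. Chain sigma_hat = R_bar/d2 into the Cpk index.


R_bar = (1.319 + 0.894 + 2.416 + 3.398 + 0.835 + 3.89) / 6 = 2.1253333
sigma = R_bar / d2 = 2.1253333 / 2.847 = 0.74651679
Cp = (USL - LSL)/(6*sigma) = (119.6 - 111.3)/(6*0.74651679) = 1.8531
Cpu = (119.6 - 115.04)/(3*0.74651679) = 2.0361
Cpl = (115.04 - 111.3)/(3*0.74651679) = 1.6700
Cpk = min(Cpu, Cpl) = 1.6700

1.6700


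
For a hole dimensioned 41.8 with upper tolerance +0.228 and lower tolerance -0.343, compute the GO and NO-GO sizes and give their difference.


GO = nominal - lower_tol (smallest hole = maximum material condition)
GO = 41.8 - 0.343 = 41.457
NO-GO = nominal + upper_tol (largest hole = least material condition)
NO-GO = 41.8 + 0.228 = 42.028
spread = NO-GO - GO = 42.028 - 41.457 = 0.5710

0.5710


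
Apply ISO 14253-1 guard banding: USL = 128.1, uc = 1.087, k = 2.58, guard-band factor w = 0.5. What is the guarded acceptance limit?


U = k * uc = 2.58 * 1.087 = 2.80446
guard band g = w * U = 0.5 * 2.80446 = 1.40223
AL = USL - g = 128.1 - 1.40223
AL = 126.6978

126.6978


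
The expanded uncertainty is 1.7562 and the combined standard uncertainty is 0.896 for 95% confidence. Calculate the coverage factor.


k = U / uc
k = 1.7562 / 0.896
k = 1.96

1.96


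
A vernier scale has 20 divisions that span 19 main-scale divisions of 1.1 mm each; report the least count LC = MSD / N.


LC = MSD / n_div
= 1.1 / 20
= 0.0550

0.0550


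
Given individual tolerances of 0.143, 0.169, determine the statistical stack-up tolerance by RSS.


RSS = sqrt(0.143^2 + 0.169^2)
= sqrt(0.04901)
= 0.2214

0.2214


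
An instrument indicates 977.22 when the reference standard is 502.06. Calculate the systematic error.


Systematic error = measured - true
= 977.22 - 502.06
= 475.1600

475.1600


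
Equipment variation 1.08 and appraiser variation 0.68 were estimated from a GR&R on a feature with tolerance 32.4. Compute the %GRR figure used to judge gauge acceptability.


GRR = sqrt(EV^2 + AV^2) = sqrt(1.08^2 + 0.68^2) = 1.2762445
%GRR = GRR / tol * 100 = 1.2762445 / 32.4 * 100
%GRR = 3.9390

3.9390


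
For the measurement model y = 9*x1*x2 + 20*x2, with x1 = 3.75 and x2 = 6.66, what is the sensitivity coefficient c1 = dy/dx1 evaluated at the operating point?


y = 9*x1*x2 + 20*x2
dy/dx1 = 9*x2
Evaluate at x2 = 6.66: c1 = 9 * 6.66
c1 = 59.9400

59.9400


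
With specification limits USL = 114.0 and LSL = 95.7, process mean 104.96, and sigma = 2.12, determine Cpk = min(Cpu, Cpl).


Cpu = (USL - mean) / (3*sigma) = (114.0 - 104.96) / (3*2.12) = 1.4214
Cpl = (mean - LSL) / (3*sigma) = (104.96 - 95.7) / (3*2.12) = 1.4560
Cpk = min(Cpu, Cpl) = 1.4214

1.4214


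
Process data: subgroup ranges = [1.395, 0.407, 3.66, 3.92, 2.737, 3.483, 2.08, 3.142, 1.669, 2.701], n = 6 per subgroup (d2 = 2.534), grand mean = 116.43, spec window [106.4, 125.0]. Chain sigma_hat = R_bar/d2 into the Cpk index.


R_bar = (1.395 + 0.407 + 3.66 + 3.92 + 2.737 + 3.483 + 2.08 + 3.142 + 1.669 + 2.701) / 10 = 2.5194
sigma = R_bar / d2 = 2.5194 / 2.534 = 0.99423836
Cp = (USL - LSL)/(6*sigma) = (125.0 - 106.4)/(6*0.99423836) = 3.1180
Cpu = (125.0 - 116.43)/(3*0.99423836) = 2.8732
Cpl = (116.43 - 106.4)/(3*0.99423836) = 3.3627
Cpk = min(Cpu, Cpl) = 2.8732

2.8732


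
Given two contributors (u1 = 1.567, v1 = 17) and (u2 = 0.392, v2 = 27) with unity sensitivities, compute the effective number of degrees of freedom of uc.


uc = sqrt(u1^2 + u2^2) = sqrt(1.567^2 + 0.392^2) = 1.6152873
v_eff = uc^4 / (u1^4/v1 + u2^4/v2)
= 1.6152873^4 / (1.567^4/17 + 0.392^4/27)
= 6.8076797 / 0.35554667
v_eff = 19.1471

19.1471


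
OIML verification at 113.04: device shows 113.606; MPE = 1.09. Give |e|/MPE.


e = indication - reference = 113.606 - 113.04 = 0.5660
|e| = 0.5660
ratio = |e| / MPE = 0.5660 / 1.09
ratio = 0.5193

0.5193


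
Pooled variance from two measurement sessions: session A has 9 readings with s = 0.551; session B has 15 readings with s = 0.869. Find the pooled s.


s_p = sqrt(((n1-1)*s1^2 + (n2-1)*s2^2) / (n1+n2-2))
numerator = (9-1)*0.551^2 + (15-1)*0.869^2 = 2.428808 + 10.572254 = 13.001062
denominator = 9 + 15 - 2 = 22
s_p^2 = 13.001062 / 22 = 0.59095736
s_p = sqrt(0.59095736) = 0.7687

0.7687


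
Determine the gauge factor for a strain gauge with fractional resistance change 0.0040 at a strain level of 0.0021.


GF = (dR/R) / epsilon
= 0.0040 / 0.0021
= 1.9048

1.9048


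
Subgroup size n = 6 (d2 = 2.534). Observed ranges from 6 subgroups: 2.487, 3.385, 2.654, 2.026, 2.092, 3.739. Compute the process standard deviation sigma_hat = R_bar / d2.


R_bar = (2.487 + 3.385 + 2.654 + 2.026 + 2.092 + 3.739) / 6
R_bar = 16.383 / 6 = 2.7305
sigma_hat = R_bar / d2 = 2.7305 / 2.534 = 1.0775

1.0775


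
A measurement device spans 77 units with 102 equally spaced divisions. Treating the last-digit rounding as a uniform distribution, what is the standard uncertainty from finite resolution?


resolution = range / divisions
resolution = 77 / 102 = 0.75490196
u_res = resolution / (2*sqrt(3))
u_res = 0.75490196 / 3.4641016
u_res = 0.2179

0.2179


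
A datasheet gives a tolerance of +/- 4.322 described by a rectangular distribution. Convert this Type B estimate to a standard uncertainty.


u_B = half_width / sqrt(3)
u_B = 4.322 / 1.7320508
u_B = 2.4953

2.4953


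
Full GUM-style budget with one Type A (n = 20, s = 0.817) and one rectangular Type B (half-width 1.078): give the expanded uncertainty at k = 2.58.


u_A = s / sqrt(n) = 0.817 / sqrt(20) = 0.18268675
u_B = half_width / sqrt(3) = 1.078 / sqrt(3) = 0.62238359
uc = sqrt(u_A^2 + u_B^2) = sqrt(0.18268675^2 + 0.62238359^2) = 0.64864149
U = k * uc = 2.58 * 0.64864149
U = 1.6735

1.6735


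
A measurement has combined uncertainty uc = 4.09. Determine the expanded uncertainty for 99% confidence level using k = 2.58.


U = k * uc
U = 2.58 * 4.09
U = 10.5522

10.5522


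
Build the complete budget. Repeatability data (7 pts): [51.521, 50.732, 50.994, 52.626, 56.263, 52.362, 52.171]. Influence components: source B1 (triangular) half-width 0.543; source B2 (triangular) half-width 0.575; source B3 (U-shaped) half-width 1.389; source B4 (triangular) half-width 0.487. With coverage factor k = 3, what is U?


mean = (51.521 + 50.732 + 50.994 + 52.626 + 56.263 + 52.362 + 52.171) / 7 = 52.38128571
s = sqrt(sum((x - mean)^2)/(n-1)) = 1.8509898
u_A = s / sqrt(n) = 1.8509898 / sqrt(7) = 0.69960838
u_B1 = 0.543 / sqrt(6) = 0.22167882
u_B2 = 0.575 / sqrt(6) = 0.23474277
u_B3 = 1.389 / sqrt(2) = 0.98217132
u_B4 = 0.487 / sqrt(6) = 0.19881692
uc = sqrt(0.69960838^2 + 0.22167882^2 + 0.23474277^2 + 0.98217132^2 + 0.19881692^2) = 1.2640752
U = k * uc = 3 * 1.2640752
U = 3.7922

3.7922


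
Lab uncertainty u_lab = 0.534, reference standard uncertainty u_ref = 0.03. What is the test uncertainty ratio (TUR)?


TUR = u_lab / u_ref
= 0.534 / 0.03
= 17.8000

17.8000


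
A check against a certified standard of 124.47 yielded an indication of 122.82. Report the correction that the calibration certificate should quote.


Correction = standard - reading
= 124.47 - 122.82
= 1.6500

1.6500


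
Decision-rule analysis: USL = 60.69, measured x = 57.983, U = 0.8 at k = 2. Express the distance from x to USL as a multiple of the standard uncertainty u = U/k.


u = U / k = 0.8 / 2 = 0.4
margin = |USL - x| = |60.69 - 57.983| = 2.707
z = margin / u = 2.707 / 0.4
z = 6.7675

6.7675


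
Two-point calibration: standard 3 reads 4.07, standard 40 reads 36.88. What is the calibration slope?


slope = (y2 - y1) / (x2 - x1)
= (36.88 - 4.07) / (40 - 3)
= 32.8100 / 37
= 0.8868

0.8868


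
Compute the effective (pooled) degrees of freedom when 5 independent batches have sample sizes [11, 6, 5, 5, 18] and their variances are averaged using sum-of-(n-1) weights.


nu = sum_i (n_i - 1)
nu = ((11 - 1) + (6 - 1) + (5 - 1) + (5 - 1) + (18 - 1))
nu = 10 + 5 + 4 + 4 + 17
nu = 40

40


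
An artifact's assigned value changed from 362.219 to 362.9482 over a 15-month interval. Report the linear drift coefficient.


rate = (v2 - v1) / months
= (362.9482 - 362.219) / 15
= 0.7292 / 15
= 0.0486

0.0486


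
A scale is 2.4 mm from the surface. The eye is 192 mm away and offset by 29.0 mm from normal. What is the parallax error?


error = h * offset / d
= 2.4 * 29.0 / 192
= 0.3625

0.3625


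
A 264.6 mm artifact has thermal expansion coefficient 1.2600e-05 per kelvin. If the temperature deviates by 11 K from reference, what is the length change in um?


dL = L * alpha * dT
= 264.6 * 1.2600e-05 * 11
= 0.0366736 mm
dL_um = 0.0366736 * 1000 = 36.6736 um

36.6736


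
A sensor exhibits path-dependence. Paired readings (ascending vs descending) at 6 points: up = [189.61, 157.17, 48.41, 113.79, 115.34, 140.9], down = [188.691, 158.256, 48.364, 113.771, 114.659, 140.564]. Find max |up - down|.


|189.61 - 188.691| = 0.9190
|157.17 - 158.256| = 1.0860
|48.41 - 48.364| = 0.0460
|113.79 - 113.771| = 0.0190
|115.34 - 114.659| = 0.6810
|140.9 - 140.564| = 0.3360
hysteresis = max(diffs) = 1.0860

1.0860


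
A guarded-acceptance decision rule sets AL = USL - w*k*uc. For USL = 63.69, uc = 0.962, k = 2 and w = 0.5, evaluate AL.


U = k * uc = 2 * 0.962 = 1.924
guard band g = w * U = 0.5 * 1.924 = 0.962
AL = USL - g = 63.69 - 0.962
AL = 62.7280

62.7280


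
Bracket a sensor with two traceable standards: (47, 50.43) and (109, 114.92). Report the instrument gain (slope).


slope = (y2 - y1) / (x2 - x1)
= (114.92 - 50.43) / (109 - 47)
= 64.4900 / 62
= 1.0402

1.0402


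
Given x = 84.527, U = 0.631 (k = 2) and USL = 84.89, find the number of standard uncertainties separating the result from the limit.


u = U / k = 0.631 / 2 = 0.3155
margin = |USL - x| = |84.89 - 84.527| = 0.363
z = margin / u = 0.363 / 0.3155
z = 1.1506

1.1506


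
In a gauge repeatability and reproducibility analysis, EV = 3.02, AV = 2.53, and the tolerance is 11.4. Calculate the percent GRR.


GRR = sqrt(EV^2 + AV^2) = sqrt(3.02^2 + 2.53^2) = 3.9397081
%GRR = GRR / tol * 100 = 3.9397081 / 11.4 * 100
%GRR = 34.5588

34.5588


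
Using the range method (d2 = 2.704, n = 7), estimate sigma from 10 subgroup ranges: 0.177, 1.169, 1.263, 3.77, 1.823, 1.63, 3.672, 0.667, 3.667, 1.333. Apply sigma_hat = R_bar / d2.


R_bar = (0.177 + 1.169 + 1.263 + 3.77 + 1.823 + 1.63 + 3.672 + 0.667 + 3.667 + 1.333) / 10
R_bar = 19.171 / 10 = 1.9171
sigma_hat = R_bar / d2 = 1.9171 / 2.704 = 0.7090

0.7090


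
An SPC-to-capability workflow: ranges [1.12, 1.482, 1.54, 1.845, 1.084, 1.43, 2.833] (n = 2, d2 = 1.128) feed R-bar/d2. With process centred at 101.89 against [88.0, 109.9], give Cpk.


R_bar = (1.12 + 1.482 + 1.54 + 1.845 + 1.084 + 1.43 + 2.833) / 7 = 1.6191429
sigma = R_bar / d2 = 1.6191429 / 1.128 = 1.4354104
Cp = (USL - LSL)/(6*sigma) = (109.9 - 88.0)/(6*1.4354104) = 2.5428
Cpu = (109.9 - 101.89)/(3*1.4354104) = 1.8601
Cpl = (101.89 - 88.0)/(3*1.4354104) = 3.2256
Cpk = min(Cpu, Cpl) = 1.8601

1.8601


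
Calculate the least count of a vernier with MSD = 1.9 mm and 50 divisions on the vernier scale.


LC = MSD / n_div
= 1.9 / 50
= 0.0380

0.0380


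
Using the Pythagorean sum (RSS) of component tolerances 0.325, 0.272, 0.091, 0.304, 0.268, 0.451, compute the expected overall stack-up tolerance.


RSS = sqrt(0.325^2 + 0.272^2 + 0.091^2 + 0.304^2 + 0.268^2 + 0.451^2)
= sqrt(0.555531)
= 0.7453

0.7453


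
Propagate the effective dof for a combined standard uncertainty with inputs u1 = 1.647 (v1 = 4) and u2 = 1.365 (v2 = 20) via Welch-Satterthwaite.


uc = sqrt(u1^2 + u2^2) = sqrt(1.647^2 + 1.365^2) = 2.1391199
v_eff = uc^4 / (u1^4/v1 + u2^4/v2)
= 2.1391199^4 / (1.647^4/4 + 1.365^4/20)
= 20.938256 / 2.0131423
v_eff = 10.4008

10.4008


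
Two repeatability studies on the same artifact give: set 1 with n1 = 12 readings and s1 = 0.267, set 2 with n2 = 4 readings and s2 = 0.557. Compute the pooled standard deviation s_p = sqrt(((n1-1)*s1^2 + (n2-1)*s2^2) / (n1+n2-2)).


s_p = sqrt(((n1-1)*s1^2 + (n2-1)*s2^2) / (n1+n2-2))
numerator = (12-1)*0.267^2 + (4-1)*0.557^2 = 0.784179 + 0.930747 = 1.714926
denominator = 12 + 4 - 2 = 14
s_p^2 = 1.714926 / 14 = 0.12249471
s_p = sqrt(0.12249471) = 0.3500

0.3500


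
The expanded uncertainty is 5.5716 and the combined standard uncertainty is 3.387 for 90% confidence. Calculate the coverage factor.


k = U / uc
k = 5.5716 / 3.387
k = 1.645

1.645


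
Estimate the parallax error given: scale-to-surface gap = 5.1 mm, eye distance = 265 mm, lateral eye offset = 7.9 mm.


error = h * offset / d
= 5.1 * 7.9 / 265
= 0.1520

0.1520


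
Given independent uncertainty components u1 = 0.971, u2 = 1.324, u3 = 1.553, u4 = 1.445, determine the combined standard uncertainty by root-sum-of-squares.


uc = sqrt(0.971^2 + 1.324^2 + 1.553^2 + 1.445^2)
uc = sqrt(7.195651)
uc = 2.6825

2.6825


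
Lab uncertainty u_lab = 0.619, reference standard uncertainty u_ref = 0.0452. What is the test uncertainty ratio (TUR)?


TUR = u_lab / u_ref
= 0.619 / 0.0452
= 13.6947

13.6947


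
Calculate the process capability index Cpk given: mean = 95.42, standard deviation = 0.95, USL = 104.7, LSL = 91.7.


Cpu = (USL - mean) / (3*sigma) = (104.7 - 95.42) / (3*0.95) = 3.2561
Cpl = (mean - LSL) / (3*sigma) = (95.42 - 91.7) / (3*0.95) = 1.3053
Cpk = min(Cpu, Cpl) = 1.3053

1.3053


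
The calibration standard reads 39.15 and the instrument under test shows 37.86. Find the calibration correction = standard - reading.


Correction = standard - reading
= 39.15 - 37.86
= 1.2900

1.2900


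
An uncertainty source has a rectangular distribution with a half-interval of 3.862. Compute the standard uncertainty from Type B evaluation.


u_B = half_width / sqrt(3)
u_B = 3.862 / 1.7320508
u_B = 2.2297

2.2297


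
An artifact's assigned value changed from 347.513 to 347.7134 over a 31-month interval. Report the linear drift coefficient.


rate = (v2 - v1) / months
= (347.7134 - 347.513) / 31
= 0.2004 / 31
= 0.0065

0.0065


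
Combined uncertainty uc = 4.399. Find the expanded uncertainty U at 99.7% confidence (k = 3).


U = k * uc
U = 3 * 4.399
U = 13.1970

13.1970


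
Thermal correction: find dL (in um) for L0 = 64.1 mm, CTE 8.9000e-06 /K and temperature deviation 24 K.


dL = L * alpha * dT
= 64.1 * 8.9000e-06 * 24
= 0.0136918 mm
dL_um = 0.0136918 * 1000 = 13.6918 um

13.6918


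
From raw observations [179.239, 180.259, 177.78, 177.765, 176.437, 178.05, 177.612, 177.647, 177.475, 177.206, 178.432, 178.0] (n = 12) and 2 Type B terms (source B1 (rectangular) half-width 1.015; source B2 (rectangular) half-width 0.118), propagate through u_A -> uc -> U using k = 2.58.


mean = (179.239 + 180.259 + 177.78 + 177.765 + 176.437 + 178.05 + 177.612 + 177.647 + 177.475 + 177.206 + 178.432 + 178.0) / 12 = 177.9918333
s = sqrt(sum((x - mean)^2)/(n-1)) = 0.97953299
u_A = s / sqrt(n) = 0.97953299 / sqrt(12) = 0.28276682
u_B1 = 1.015 / sqrt(3) = 0.58601052
u_B2 = 0.118 / sqrt(3) = 0.068127332
uc = sqrt(0.28276682^2 + 0.58601052^2 + 0.068127332^2) = 0.65422224
U = k * uc = 2.58 * 0.65422224
U = 1.6879

1.6879


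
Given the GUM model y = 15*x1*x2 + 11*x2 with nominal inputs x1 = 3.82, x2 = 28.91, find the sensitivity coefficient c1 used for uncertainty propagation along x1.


y = 15*x1*x2 + 11*x2
dy/dx1 = 15*x2
Evaluate at x2 = 28.91: c1 = 15 * 28.91
c1 = 433.6500

433.6500


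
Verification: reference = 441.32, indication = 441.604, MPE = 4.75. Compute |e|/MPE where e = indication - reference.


e = indication - reference = 441.604 - 441.32 = 0.2840
|e| = 0.2840
ratio = |e| / MPE = 0.2840 / 4.75
ratio = 0.0598

0.0598


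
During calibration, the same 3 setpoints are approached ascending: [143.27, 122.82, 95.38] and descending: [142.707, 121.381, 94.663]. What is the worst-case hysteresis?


|143.27 - 142.707| = 0.5630
|122.82 - 121.381| = 1.4390
|95.38 - 94.663| = 0.7170
hysteresis = max(diffs) = 1.4390

1.4390


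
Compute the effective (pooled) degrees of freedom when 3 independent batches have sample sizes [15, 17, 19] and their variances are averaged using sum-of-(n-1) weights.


nu = sum_i (n_i - 1)
nu = ((15 - 1) + (17 - 1) + (19 - 1))
nu = 14 + 16 + 18
nu = 48

48


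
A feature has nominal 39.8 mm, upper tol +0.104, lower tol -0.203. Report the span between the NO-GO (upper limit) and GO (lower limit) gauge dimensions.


GO = nominal - lower_tol (smallest hole = maximum material condition)
GO = 39.8 - 0.203 = 39.597
NO-GO = nominal + upper_tol (largest hole = least material condition)
NO-GO = 39.8 + 0.104 = 39.904
spread = NO-GO - GO = 39.904 - 39.597 = 0.3070

0.3070


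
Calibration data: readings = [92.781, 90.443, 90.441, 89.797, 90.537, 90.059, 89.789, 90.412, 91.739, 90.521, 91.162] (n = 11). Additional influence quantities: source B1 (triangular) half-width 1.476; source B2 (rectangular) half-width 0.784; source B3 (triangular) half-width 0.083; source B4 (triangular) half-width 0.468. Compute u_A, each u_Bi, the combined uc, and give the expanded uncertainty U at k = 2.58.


mean = (92.781 + 90.443 + 90.441 + 89.797 + 90.537 + 90.059 + 89.789 + 90.412 + 91.739 + 90.521 + 91.162) / 11 = 90.69827273
s = sqrt(sum((x - mean)^2)/(n-1)) = 0.89187377
u_A = s / sqrt(n) = 0.89187377 / sqrt(11) = 0.26891006
u_B1 = 1.476 / sqrt(6) = 0.60257448
u_B2 = 0.784 / sqrt(3) = 0.45264261
u_B3 = 0.083 / sqrt(6) = 0.033884608
u_B4 = 0.468 / sqrt(6) = 0.1910602
uc = sqrt(0.26891006^2 + 0.60257448^2 + 0.45264261^2 + 0.033884608^2 + 0.1910602^2) = 0.82337484
U = k * uc = 2.58 * 0.82337484
U = 2.1243

2.1243


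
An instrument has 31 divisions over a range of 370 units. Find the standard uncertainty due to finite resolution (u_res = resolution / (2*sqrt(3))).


resolution = range / divisions
resolution = 370 / 31 = 11.935484
u_res = resolution / (2*sqrt(3))
u_res = 11.935484 / 3.4641016
u_res = 3.4455

3.4455


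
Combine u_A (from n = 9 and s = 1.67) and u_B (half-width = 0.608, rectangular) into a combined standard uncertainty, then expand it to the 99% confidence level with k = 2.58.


u_A = s / sqrt(n) = 1.67 / sqrt(9) = 0.55666667
u_B = half_width / sqrt(3) = 0.608 / sqrt(3) = 0.35102896
uc = sqrt(u_A^2 + u_B^2) = sqrt(0.55666667^2 + 0.35102896^2) = 0.65810266
U = k * uc = 2.58 * 0.65810266
U = 1.6979

1.6979


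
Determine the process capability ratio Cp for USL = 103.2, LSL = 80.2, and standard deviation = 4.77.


Cp = (USL - LSL) / (6 * sigma)
= (103.2 - 80.2) / (6 * 4.77)
= 23.0000 / 28.6200
= 0.8036

0.8036


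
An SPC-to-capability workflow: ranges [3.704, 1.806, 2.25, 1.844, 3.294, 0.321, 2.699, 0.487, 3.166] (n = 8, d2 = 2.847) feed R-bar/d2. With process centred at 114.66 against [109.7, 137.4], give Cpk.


R_bar = (3.704 + 1.806 + 2.25 + 1.844 + 3.294 + 0.321 + 2.699 + 0.487 + 3.166) / 9 = 2.1745556
sigma = R_bar / d2 = 2.1745556 / 2.847 = 0.76380597
Cp = (USL - LSL)/(6*sigma) = (137.4 - 109.7)/(6*0.76380597) = 6.0443
Cpu = (137.4 - 114.66)/(3*0.76380597) = 9.9240
Cpl = (114.66 - 109.7)/(3*0.76380597) = 2.1646
Cpk = min(Cpu, Cpl) = 2.1646

2.1646


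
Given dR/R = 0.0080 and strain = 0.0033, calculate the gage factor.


GF = (dR/R) / epsilon
= 0.0080 / 0.0033
= 2.4242

2.4242


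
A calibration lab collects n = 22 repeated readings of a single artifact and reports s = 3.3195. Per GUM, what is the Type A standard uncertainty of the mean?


u_A = s / sqrt(n)
u_A = 3.3195 / sqrt(22)
u_A = 3.3195 / 4.6904158
u_A = 0.7077

0.7077


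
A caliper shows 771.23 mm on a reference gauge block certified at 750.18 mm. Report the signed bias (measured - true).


Systematic error = measured - true
= 771.23 - 750.18
= 21.0500

21.0500


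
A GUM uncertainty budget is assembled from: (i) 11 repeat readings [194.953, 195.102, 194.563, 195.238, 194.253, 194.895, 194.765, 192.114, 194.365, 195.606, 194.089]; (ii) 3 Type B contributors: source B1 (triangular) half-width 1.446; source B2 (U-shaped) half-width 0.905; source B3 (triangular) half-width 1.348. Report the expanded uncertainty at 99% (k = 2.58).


mean = (194.953 + 195.102 + 194.563 + 195.238 + 194.253 + 194.895 + 194.765 + 192.114 + 194.365 + 195.606 + 194.089) / 11 = 194.5402727
s = sqrt(sum((x - mean)^2)/(n-1)) = 0.9213589
u_A = s / sqrt(n) = 0.9213589 / sqrt(11) = 0.27780016
u_B1 = 1.446 / sqrt(6) = 0.59032703
u_B2 = 0.905 / sqrt(2) = 0.63993164
u_B3 = 1.348 / sqrt(6) = 0.5503187
uc = sqrt(0.27780016^2 + 0.59032703^2 + 0.63993164^2 + 0.5503187^2) = 1.0667812
U = k * uc = 2.58 * 1.0667812
U = 2.7523

2.7523


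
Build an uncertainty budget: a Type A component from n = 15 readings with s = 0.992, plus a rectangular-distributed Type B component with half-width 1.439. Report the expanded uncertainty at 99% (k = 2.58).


u_A = s / sqrt(n) = 0.992 / sqrt(15) = 0.2561333
u_B = half_width / sqrt(3) = 1.439 / sqrt(3) = 0.83080704
uc = sqrt(u_A^2 + u_B^2) = sqrt(0.2561333^2 + 0.83080704^2) = 0.86939324
U = k * uc = 2.58 * 0.86939324
U = 2.2430

2.2430


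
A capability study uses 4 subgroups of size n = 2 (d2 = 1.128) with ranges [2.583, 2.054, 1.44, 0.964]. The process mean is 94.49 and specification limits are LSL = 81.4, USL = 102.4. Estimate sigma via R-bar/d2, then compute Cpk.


R_bar = (2.583 + 2.054 + 1.44 + 0.964) / 4 = 1.76025
sigma = R_bar / d2 = 1.76025 / 1.128 = 1.5605053
Cp = (USL - LSL)/(6*sigma) = (102.4 - 81.4)/(6*1.5605053) = 2.2429
Cpu = (102.4 - 94.49)/(3*1.5605053) = 1.6896
Cpl = (94.49 - 81.4)/(3*1.5605053) = 2.7961
Cpk = min(Cpu, Cpl) = 1.6896

1.6896


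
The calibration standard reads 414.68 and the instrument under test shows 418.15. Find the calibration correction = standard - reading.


Correction = standard - reading
= 414.68 - 418.15
= -3.4700

-3.4700


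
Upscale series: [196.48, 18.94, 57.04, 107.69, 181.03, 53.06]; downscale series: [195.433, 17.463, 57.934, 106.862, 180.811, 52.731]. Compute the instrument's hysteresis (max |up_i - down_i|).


|196.48 - 195.433| = 1.0470
|18.94 - 17.463| = 1.4770
|57.04 - 57.934| = 0.8940
|107.69 - 106.862| = 0.8280
|181.03 - 180.811| = 0.2190
|53.06 - 52.731| = 0.3290
hysteresis = max(diffs) = 1.4770

1.4770


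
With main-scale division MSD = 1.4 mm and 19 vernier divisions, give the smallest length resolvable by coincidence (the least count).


LC = MSD / n_div
= 1.4 / 19
= 0.0737

0.0737


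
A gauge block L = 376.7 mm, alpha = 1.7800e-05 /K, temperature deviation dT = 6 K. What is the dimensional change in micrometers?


dL = L * alpha * dT
= 376.7 * 1.7800e-05 * 6
= 0.0402316 mm
dL_um = 0.0402316 * 1000 = 40.2316 um

40.2316


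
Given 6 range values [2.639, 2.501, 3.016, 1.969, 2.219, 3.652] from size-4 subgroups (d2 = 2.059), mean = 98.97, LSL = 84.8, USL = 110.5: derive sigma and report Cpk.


R_bar = (2.639 + 2.501 + 3.016 + 1.969 + 2.219 + 3.652) / 6 = 2.666
sigma = R_bar / d2 = 2.666 / 2.059 = 1.2948033
Cp = (USL - LSL)/(6*sigma) = (110.5 - 84.8)/(6*1.2948033) = 3.3081
Cpu = (110.5 - 98.97)/(3*1.2948033) = 2.9683
Cpl = (98.97 - 84.8)/(3*1.2948033) = 3.6479
Cpk = min(Cpu, Cpl) = 2.9683

2.9683


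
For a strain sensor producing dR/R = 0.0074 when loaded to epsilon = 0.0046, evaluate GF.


GF = (dR/R) / epsilon
= 0.0074 / 0.0046
= 1.6087

1.6087


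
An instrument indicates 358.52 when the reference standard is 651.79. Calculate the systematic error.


Systematic error = measured - true
= 358.52 - 651.79
= -293.2700

-293.2700


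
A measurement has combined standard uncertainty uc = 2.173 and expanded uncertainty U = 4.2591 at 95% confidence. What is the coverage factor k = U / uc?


k = U / uc
k = 4.2591 / 2.173
k = 1.96

1.96


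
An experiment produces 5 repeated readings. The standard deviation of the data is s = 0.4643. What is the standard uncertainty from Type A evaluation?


u_A = s / sqrt(n)
u_A = 0.4643 / sqrt(5)
u_A = 0.4643 / 2.236068
u_A = 0.2076

0.2076


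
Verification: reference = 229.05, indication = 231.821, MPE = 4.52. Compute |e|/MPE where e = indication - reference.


e = indication - reference = 231.821 - 229.05 = 2.7710
|e| = 2.7710
ratio = |e| / MPE = 2.7710 / 4.52
ratio = 0.6131

0.6131


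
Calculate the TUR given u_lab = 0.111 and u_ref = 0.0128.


TUR = u_lab / u_ref
= 0.111 / 0.0128
= 8.6719

8.6719


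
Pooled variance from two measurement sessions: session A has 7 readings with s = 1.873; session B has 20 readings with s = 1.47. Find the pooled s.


s_p = sqrt(((n1-1)*s1^2 + (n2-1)*s2^2) / (n1+n2-2))
numerator = (7-1)*1.873^2 + (20-1)*1.47^2 = 21.048774 + 41.0571 = 62.105874
denominator = 7 + 20 - 2 = 25
s_p^2 = 62.105874 / 25 = 2.484235
s_p = sqrt(2.484235) = 1.5761

1.5761


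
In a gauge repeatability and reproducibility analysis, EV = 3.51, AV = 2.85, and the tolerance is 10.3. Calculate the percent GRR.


GRR = sqrt(EV^2 + AV^2) = sqrt(3.51^2 + 2.85^2) = 4.5213494
%GRR = GRR / tol * 100 = 4.5213494 / 10.3 * 100
%GRR = 43.8966

43.8966


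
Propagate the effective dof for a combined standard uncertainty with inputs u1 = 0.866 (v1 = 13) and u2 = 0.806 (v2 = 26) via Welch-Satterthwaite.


uc = sqrt(u1^2 + u2^2) = sqrt(0.866^2 + 0.806^2) = 1.1830435
v_eff = uc^4 / (u1^4/v1 + u2^4/v2)
= 1.1830435^4 / (0.866^4/13 + 0.806^4/26)
= 1.9588576 / 0.059495959
v_eff = 32.9242

32.9242


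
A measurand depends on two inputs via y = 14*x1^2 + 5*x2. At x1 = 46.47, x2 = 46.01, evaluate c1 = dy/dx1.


y = 14*x1^2 + 5*x2
dy/dx1 = 2*14*x1
Evaluate at x1 = 46.47: c1 = 28 * 46.47
c1 = 1301.1600

1301.1600


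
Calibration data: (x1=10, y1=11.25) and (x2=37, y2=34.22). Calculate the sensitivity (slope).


slope = (y2 - y1) / (x2 - x1)
= (34.22 - 11.25) / (37 - 10)
= 22.9700 / 27
= 0.8507

0.8507


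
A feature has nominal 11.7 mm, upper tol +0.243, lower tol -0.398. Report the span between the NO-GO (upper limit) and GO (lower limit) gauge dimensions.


GO = nominal - lower_tol (smallest hole = maximum material condition)
GO = 11.7 - 0.398 = 11.302
NO-GO = nominal + upper_tol (largest hole = least material condition)
NO-GO = 11.7 + 0.243 = 11.943
spread = NO-GO - GO = 11.943 - 11.302 = 0.6410

0.6410


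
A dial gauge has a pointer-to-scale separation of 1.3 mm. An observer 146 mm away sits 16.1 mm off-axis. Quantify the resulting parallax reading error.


error = h * offset / d
= 1.3 * 16.1 / 146
= 0.1434

0.1434


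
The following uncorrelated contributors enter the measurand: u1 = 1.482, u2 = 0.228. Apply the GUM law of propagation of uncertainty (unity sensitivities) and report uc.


uc = sqrt(1.482^2 + 0.228^2)
uc = sqrt(2.248308)
uc = 1.4994

1.4994


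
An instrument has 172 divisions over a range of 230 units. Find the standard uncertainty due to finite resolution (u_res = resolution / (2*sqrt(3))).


resolution = range / divisions
resolution = 230 / 172 = 1.3372093
u_res = resolution / (2*sqrt(3))
u_res = 1.3372093 / 3.4641016
u_res = 0.3860

0.3860


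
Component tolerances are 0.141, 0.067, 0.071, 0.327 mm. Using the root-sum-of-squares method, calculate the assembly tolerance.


RSS = sqrt(0.141^2 + 0.067^2 + 0.071^2 + 0.327^2)
= sqrt(0.13634)
= 0.3692

0.3692


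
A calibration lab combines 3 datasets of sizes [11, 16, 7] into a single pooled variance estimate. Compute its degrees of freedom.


nu = sum_i (n_i - 1)
nu = ((11 - 1) + (16 - 1) + (7 - 1))
nu = 10 + 15 + 6
nu = 31

31


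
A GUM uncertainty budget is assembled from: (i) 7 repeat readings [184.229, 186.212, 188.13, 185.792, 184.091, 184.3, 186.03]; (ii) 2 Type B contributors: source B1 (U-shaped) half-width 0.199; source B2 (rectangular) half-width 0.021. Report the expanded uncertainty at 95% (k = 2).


mean = (184.229 + 186.212 + 188.13 + 185.792 + 184.091 + 184.3 + 186.03) / 7 = 185.5405714
s = sqrt(sum((x - mean)^2)/(n-1)) = 1.461689
u_A = s / sqrt(n) = 1.461689 / sqrt(7) = 0.55246651
u_B1 = 0.199 / sqrt(2) = 0.14071425
u_B2 = 0.021 / sqrt(3) = 0.012124356
uc = sqrt(0.55246651^2 + 0.14071425^2 + 0.012124356^2) = 0.57023394
U = k * uc = 2 * 0.57023394
U = 1.1405

1.1405


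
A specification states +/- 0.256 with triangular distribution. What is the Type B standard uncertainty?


u_B = half_width / sqrt(6)
u_B = 0.256 / 2.4494897
u_B = 0.1045

0.1045


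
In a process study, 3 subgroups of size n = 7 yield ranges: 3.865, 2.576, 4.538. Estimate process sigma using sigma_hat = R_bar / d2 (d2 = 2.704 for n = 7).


R_bar = (3.865 + 2.576 + 4.538) / 3
R_bar = 10.979 / 3 = 3.6596667
sigma_hat = R_bar / d2 = 3.6596667 / 2.704 = 1.3534

1.3534


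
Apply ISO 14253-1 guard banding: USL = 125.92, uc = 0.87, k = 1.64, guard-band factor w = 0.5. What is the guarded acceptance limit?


U = k * uc = 1.64 * 0.87 = 1.4268
guard band g = w * U = 0.5 * 1.4268 = 0.7134
AL = USL - g = 125.92 - 0.7134
AL = 125.2066

125.2066


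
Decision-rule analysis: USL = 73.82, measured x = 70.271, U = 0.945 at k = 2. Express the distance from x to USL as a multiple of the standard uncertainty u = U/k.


u = U / k = 0.945 / 2 = 0.4725
margin = |USL - x| = |73.82 - 70.271| = 3.549
z = margin / u = 3.549 / 0.4725
z = 7.5111

7.5111


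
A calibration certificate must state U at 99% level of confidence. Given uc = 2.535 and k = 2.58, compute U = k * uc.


U = k * uc
U = 2.58 * 2.535
U = 6.5403

6.5403


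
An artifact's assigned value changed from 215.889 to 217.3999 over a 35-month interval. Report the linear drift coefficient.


rate = (v2 - v1) / months
= (217.3999 - 215.889) / 35
= 1.5109 / 35
= 0.0432

0.0432


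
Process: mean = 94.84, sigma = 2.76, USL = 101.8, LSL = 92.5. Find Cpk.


Cpu = (USL - mean) / (3*sigma) = (101.8 - 94.84) / (3*2.76) = 0.8406
Cpl = (mean - LSL) / (3*sigma) = (94.84 - 92.5) / (3*2.76) = 0.2826
Cpk = min(Cpu, Cpl) = 0.2826

0.2826


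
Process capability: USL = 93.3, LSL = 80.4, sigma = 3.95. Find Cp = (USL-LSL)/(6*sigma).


Cp = (USL - LSL) / (6 * sigma)
= (93.3 - 80.4) / (6 * 3.95)
= 12.9000 / 23.7000
= 0.5443

0.5443


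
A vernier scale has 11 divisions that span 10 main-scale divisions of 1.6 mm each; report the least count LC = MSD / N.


LC = MSD / n_div
= 1.6 / 11
= 0.1455

0.1455


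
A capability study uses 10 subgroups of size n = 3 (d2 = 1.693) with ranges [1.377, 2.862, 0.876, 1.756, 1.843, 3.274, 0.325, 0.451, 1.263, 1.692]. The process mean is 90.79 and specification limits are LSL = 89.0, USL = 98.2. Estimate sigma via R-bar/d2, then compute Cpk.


R_bar = (1.377 + 2.862 + 0.876 + 1.756 + 1.843 + 3.274 + 0.325 + 0.451 + 1.263 + 1.692) / 10 = 1.5719
sigma = R_bar / d2 = 1.5719 / 1.693 = 0.92847017
Cp = (USL - LSL)/(6*sigma) = (98.2 - 89.0)/(6*0.92847017) = 1.6515
Cpu = (98.2 - 90.79)/(3*0.92847017) = 2.6603
Cpl = (90.79 - 89.0)/(3*0.92847017) = 0.6426
Cpk = min(Cpu, Cpl) = 0.6426

0.6426


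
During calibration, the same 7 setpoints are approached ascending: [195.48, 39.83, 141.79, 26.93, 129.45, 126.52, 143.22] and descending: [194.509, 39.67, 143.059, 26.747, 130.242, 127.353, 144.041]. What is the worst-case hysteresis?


|195.48 - 194.509| = 0.9710
|39.83 - 39.67| = 0.1600
|141.79 - 143.059| = 1.2690
|26.93 - 26.747| = 0.1830
|129.45 - 130.242| = 0.7920
|126.52 - 127.353| = 0.8330
|143.22 - 144.041| = 0.8210
hysteresis = max(diffs) = 1.2690

1.2690


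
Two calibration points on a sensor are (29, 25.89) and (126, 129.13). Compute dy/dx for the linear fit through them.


slope = (y2 - y1) / (x2 - x1)
= (129.13 - 25.89) / (126 - 29)
= 103.2400 / 97
= 1.0643

1.0643


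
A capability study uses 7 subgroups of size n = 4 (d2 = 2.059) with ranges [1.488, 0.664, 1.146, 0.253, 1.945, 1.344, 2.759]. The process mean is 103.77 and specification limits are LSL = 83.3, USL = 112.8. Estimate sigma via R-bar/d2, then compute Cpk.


R_bar = (1.488 + 0.664 + 1.146 + 0.253 + 1.945 + 1.344 + 2.759) / 7 = 1.3712857
sigma = R_bar / d2 = 1.3712857 / 2.059 = 0.66599597
Cp = (USL - LSL)/(6*sigma) = (112.8 - 83.3)/(6*0.66599597) = 7.3824
Cpu = (112.8 - 103.77)/(3*0.66599597) = 4.5195
Cpl = (103.77 - 83.3)/(3*0.66599597) = 10.2453
Cpk = min(Cpu, Cpl) = 4.5195

4.5195


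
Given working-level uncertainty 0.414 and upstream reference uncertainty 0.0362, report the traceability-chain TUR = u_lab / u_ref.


TUR = u_lab / u_ref
= 0.414 / 0.0362
= 11.4365

11.4365


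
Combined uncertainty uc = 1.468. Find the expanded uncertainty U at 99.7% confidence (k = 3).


U = k * uc
U = 3 * 1.468
U = 4.4040

4.4040


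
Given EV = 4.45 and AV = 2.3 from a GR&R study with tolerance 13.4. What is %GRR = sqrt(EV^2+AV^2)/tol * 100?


GRR = sqrt(EV^2 + AV^2) = sqrt(4.45^2 + 2.3^2) = 5.0092415
%GRR = GRR / tol * 100 = 5.0092415 / 13.4 * 100
%GRR = 37.3824

37.3824


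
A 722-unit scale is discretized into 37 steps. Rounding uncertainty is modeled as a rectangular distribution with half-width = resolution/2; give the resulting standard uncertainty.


resolution = range / divisions
resolution = 722 / 37 = 19.513514
u_res = resolution / (2*sqrt(3))
u_res = 19.513514 / 3.4641016
u_res = 5.6331

5.6331


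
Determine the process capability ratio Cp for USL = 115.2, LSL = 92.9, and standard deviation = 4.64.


Cp = (USL - LSL) / (6 * sigma)
= (115.2 - 92.9) / (6 * 4.64)
= 22.3000 / 27.8400
= 0.8010

0.8010


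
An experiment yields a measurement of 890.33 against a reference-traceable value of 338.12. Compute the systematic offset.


Systematic error = measured - true
= 890.33 - 338.12
= 552.2100

552.2100


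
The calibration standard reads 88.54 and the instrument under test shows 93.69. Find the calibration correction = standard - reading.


Correction = standard - reading
= 88.54 - 93.69
= -5.1500

-5.1500


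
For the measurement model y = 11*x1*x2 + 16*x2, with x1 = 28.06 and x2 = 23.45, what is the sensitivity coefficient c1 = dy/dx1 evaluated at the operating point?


y = 11*x1*x2 + 16*x2
dy/dx1 = 11*x2
Evaluate at x2 = 23.45: c1 = 11 * 23.45
c1 = 257.9500

257.9500


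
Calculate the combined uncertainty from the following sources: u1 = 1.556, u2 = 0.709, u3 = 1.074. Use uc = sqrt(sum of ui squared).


uc = sqrt(1.556^2 + 0.709^2 + 1.074^2)
uc = sqrt(4.077293)
uc = 2.0192

2.0192


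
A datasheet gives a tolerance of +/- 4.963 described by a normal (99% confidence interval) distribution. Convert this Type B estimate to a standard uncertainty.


u_B = half_width / 2.576
u_B = 4.963 / 2.576
u_B = 1.9266

1.9266


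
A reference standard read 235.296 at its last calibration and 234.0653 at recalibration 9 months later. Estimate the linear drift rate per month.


rate = (v2 - v1) / months
= (234.0653 - 235.296) / 9
= -1.2307 / 9
= -0.1367

-0.1367


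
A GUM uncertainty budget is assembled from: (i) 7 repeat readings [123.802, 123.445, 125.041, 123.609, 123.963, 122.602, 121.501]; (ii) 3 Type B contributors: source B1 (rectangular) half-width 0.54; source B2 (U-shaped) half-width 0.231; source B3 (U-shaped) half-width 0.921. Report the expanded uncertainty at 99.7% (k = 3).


mean = (123.802 + 123.445 + 125.041 + 123.609 + 123.963 + 122.602 + 121.501) / 7 = 123.4232857
s = sqrt(sum((x - mean)^2)/(n-1)) = 1.1147772
u_A = s / sqrt(n) = 1.1147772 / sqrt(7) = 0.42134618
u_B1 = 0.54 / sqrt(3) = 0.31176915
u_B2 = 0.231 / sqrt(2) = 0.16334167
u_B3 = 0.921 / sqrt(2) = 0.65124535
uc = sqrt(0.42134618^2 + 0.31176915^2 + 0.16334167^2 + 0.65124535^2) = 0.85178261
U = k * uc = 3 * 0.85178261
U = 2.5553

2.5553


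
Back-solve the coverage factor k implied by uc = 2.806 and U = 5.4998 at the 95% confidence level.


k = U / uc
k = 5.4998 / 2.806
k = 1.96

1.96


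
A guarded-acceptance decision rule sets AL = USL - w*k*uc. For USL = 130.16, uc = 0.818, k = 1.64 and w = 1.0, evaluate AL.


U = k * uc = 1.64 * 0.818 = 1.34152
guard band g = w * U = 1.0 * 1.34152 = 1.34152
AL = USL - g = 130.16 - 1.34152
AL = 128.8185

128.8185


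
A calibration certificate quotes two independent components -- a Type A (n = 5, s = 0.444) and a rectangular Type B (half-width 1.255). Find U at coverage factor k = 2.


u_A = s / sqrt(n) = 0.444 / sqrt(5) = 0.19856284
u_B = half_width / sqrt(3) = 1.255 / sqrt(3) = 0.72457459
uc = sqrt(u_A^2 + u_B^2) = sqrt(0.19856284^2 + 0.72457459^2) = 0.75128925
U = k * uc = 2 * 0.75128925
U = 1.5026

1.5026


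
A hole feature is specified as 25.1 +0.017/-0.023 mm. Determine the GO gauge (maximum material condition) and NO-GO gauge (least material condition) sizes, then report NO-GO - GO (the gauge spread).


GO = nominal - lower_tol (smallest hole = maximum material condition)
GO = 25.1 - 0.023 = 25.077
NO-GO = nominal + upper_tol (largest hole = least material condition)
NO-GO = 25.1 + 0.017 = 25.117
spread = NO-GO - GO = 25.117 - 25.077 = 0.0400

0.0400


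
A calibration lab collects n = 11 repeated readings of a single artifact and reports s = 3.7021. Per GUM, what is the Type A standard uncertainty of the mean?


u_A = s / sqrt(n)
u_A = 3.7021 / sqrt(11)
u_A = 3.7021 / 3.3166248
u_A = 1.1162

1.1162


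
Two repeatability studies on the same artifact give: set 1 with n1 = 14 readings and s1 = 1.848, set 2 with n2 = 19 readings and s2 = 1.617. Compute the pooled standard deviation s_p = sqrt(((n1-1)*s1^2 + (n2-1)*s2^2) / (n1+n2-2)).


s_p = sqrt(((n1-1)*s1^2 + (n2-1)*s2^2) / (n1+n2-2))
numerator = (14-1)*1.848^2 + (19-1)*1.617^2 = 44.396352 + 47.064402 = 91.460754
denominator = 14 + 19 - 2 = 31
s_p^2 = 91.460754 / 31 = 2.9503469
s_p = sqrt(2.9503469) = 1.7177

1.7177


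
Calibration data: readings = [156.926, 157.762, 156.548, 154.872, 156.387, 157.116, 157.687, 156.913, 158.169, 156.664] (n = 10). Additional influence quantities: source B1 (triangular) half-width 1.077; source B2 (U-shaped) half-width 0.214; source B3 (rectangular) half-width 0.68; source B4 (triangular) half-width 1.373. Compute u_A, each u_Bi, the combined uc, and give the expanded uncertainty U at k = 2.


mean = (156.926 + 157.762 + 156.548 + 154.872 + 156.387 + 157.116 + 157.687 + 156.913 + 158.169 + 156.664) / 10 = 156.9044
s = sqrt(sum((x - mean)^2)/(n-1)) = 0.91746235
u_A = s / sqrt(n) = 0.91746235 / sqrt(10) = 0.29012707
u_B1 = 1.077 / sqrt(6) = 0.43968341
u_B2 = 0.214 / sqrt(2) = 0.15132085
u_B3 = 0.68 / sqrt(3) = 0.39259818
u_B4 = 1.373 / sqrt(6) = 0.5605249
uc = sqrt(0.29012707^2 + 0.43968341^2 + 0.15132085^2 + 0.39259818^2 + 0.5605249^2) = 0.87676377
U = k * uc = 2 * 0.87676377
U = 1.7535

1.7535


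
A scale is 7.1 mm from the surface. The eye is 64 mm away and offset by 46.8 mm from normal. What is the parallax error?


error = h * offset / d
= 7.1 * 46.8 / 64
= 5.1919

5.1919
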